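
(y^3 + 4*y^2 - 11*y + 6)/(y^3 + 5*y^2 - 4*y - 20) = (y^3 + 4*y^2 - 11*y + 6)/(y^3 + 5*y^2 - 4*y - 20)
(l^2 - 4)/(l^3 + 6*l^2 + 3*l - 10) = (l - 2)/(l^2 + 4*l - 5)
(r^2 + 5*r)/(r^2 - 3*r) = (r + 5)/(r - 3)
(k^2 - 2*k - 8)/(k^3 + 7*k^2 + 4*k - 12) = (k - 4)/(k^2 + 5*k - 6)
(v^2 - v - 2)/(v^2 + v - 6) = (v + 1)/(v + 3)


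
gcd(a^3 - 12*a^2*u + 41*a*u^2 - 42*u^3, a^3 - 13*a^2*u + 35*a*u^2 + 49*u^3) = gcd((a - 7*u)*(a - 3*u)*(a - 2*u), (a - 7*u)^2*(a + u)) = -a + 7*u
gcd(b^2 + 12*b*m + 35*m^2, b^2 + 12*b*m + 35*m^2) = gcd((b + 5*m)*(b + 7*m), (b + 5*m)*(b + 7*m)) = b^2 + 12*b*m + 35*m^2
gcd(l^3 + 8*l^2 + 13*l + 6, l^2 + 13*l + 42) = l + 6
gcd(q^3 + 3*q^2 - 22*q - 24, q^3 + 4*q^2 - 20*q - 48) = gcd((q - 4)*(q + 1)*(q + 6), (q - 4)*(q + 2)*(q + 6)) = q^2 + 2*q - 24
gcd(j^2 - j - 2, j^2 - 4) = j - 2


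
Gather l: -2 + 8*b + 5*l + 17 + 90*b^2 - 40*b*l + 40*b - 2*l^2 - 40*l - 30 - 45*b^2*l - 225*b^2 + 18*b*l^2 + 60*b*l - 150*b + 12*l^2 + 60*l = -135*b^2 - 102*b + l^2*(18*b + 10) + l*(-45*b^2 + 20*b + 25) - 15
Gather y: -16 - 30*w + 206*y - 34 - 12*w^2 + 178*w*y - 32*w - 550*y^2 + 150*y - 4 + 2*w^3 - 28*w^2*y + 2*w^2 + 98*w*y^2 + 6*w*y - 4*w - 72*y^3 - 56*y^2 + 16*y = 2*w^3 - 10*w^2 - 66*w - 72*y^3 + y^2*(98*w - 606) + y*(-28*w^2 + 184*w + 372) - 54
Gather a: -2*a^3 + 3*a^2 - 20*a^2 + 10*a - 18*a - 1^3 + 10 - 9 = -2*a^3 - 17*a^2 - 8*a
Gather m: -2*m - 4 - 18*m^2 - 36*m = -18*m^2 - 38*m - 4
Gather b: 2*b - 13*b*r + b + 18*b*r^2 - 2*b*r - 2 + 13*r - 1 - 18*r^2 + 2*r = b*(18*r^2 - 15*r + 3) - 18*r^2 + 15*r - 3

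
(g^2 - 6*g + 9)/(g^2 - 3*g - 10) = (-g^2 + 6*g - 9)/(-g^2 + 3*g + 10)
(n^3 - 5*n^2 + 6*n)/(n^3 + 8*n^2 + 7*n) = (n^2 - 5*n + 6)/(n^2 + 8*n + 7)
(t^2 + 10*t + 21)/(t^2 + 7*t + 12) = (t + 7)/(t + 4)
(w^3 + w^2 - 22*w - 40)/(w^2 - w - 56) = (-w^3 - w^2 + 22*w + 40)/(-w^2 + w + 56)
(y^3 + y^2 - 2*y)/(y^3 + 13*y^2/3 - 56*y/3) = 3*(y^2 + y - 2)/(3*y^2 + 13*y - 56)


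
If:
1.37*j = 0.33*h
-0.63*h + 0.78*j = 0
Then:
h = 0.00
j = 0.00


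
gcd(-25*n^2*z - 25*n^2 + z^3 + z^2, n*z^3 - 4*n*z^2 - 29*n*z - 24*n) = z + 1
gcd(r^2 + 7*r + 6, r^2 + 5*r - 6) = r + 6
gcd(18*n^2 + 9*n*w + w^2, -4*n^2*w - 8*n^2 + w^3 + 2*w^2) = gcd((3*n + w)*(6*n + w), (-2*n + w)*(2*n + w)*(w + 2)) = 1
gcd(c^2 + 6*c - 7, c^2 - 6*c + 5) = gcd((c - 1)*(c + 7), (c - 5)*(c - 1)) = c - 1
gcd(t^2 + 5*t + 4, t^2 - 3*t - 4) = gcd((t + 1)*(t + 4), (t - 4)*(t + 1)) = t + 1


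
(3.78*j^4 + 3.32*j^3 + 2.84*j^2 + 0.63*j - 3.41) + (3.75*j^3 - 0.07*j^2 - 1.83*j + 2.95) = 3.78*j^4 + 7.07*j^3 + 2.77*j^2 - 1.2*j - 0.46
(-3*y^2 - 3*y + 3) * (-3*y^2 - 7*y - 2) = 9*y^4 + 30*y^3 + 18*y^2 - 15*y - 6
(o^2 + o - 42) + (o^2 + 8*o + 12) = 2*o^2 + 9*o - 30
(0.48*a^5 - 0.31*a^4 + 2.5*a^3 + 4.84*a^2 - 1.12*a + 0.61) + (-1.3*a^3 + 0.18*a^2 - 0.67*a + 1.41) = 0.48*a^5 - 0.31*a^4 + 1.2*a^3 + 5.02*a^2 - 1.79*a + 2.02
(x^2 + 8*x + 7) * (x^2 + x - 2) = x^4 + 9*x^3 + 13*x^2 - 9*x - 14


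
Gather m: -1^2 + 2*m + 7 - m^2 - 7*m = -m^2 - 5*m + 6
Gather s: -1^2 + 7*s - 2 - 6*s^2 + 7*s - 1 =-6*s^2 + 14*s - 4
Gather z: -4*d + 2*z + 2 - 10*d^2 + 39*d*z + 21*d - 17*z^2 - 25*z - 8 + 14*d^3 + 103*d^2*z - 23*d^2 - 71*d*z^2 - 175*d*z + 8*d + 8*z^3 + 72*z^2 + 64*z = 14*d^3 - 33*d^2 + 25*d + 8*z^3 + z^2*(55 - 71*d) + z*(103*d^2 - 136*d + 41) - 6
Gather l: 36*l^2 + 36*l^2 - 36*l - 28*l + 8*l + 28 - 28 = 72*l^2 - 56*l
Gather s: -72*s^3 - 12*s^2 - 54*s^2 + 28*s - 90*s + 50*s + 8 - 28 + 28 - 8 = -72*s^3 - 66*s^2 - 12*s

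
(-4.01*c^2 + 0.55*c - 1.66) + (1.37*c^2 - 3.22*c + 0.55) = -2.64*c^2 - 2.67*c - 1.11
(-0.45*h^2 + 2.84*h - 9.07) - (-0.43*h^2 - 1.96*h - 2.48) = -0.02*h^2 + 4.8*h - 6.59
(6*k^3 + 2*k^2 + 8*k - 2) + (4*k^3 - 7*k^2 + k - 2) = 10*k^3 - 5*k^2 + 9*k - 4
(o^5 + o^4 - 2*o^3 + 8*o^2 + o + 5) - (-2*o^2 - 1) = o^5 + o^4 - 2*o^3 + 10*o^2 + o + 6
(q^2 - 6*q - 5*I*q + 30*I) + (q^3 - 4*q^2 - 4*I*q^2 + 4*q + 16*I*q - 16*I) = q^3 - 3*q^2 - 4*I*q^2 - 2*q + 11*I*q + 14*I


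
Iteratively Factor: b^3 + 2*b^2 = (b + 2)*(b^2) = b*(b + 2)*(b)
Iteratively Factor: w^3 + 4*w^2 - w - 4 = (w - 1)*(w^2 + 5*w + 4) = (w - 1)*(w + 4)*(w + 1)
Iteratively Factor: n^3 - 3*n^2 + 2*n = (n - 1)*(n^2 - 2*n) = n*(n - 1)*(n - 2)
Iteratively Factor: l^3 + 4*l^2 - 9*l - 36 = (l - 3)*(l^2 + 7*l + 12) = (l - 3)*(l + 4)*(l + 3)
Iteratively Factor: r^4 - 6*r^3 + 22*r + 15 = (r + 1)*(r^3 - 7*r^2 + 7*r + 15) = (r - 3)*(r + 1)*(r^2 - 4*r - 5) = (r - 5)*(r - 3)*(r + 1)*(r + 1)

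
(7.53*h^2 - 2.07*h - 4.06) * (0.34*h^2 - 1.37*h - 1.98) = 2.5602*h^4 - 11.0199*h^3 - 13.4539*h^2 + 9.6608*h + 8.0388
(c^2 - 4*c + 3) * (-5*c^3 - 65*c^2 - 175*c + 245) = -5*c^5 - 45*c^4 + 70*c^3 + 750*c^2 - 1505*c + 735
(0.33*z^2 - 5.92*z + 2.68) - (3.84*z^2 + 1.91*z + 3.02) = -3.51*z^2 - 7.83*z - 0.34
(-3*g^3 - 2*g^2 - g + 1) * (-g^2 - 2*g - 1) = 3*g^5 + 8*g^4 + 8*g^3 + 3*g^2 - g - 1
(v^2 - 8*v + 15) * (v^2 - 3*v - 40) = v^4 - 11*v^3 - v^2 + 275*v - 600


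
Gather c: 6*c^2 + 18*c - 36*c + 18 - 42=6*c^2 - 18*c - 24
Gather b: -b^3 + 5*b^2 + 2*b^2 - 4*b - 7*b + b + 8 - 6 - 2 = -b^3 + 7*b^2 - 10*b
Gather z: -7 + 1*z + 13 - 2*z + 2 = 8 - z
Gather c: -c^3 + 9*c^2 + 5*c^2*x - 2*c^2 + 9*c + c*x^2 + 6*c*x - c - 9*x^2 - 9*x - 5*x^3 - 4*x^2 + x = -c^3 + c^2*(5*x + 7) + c*(x^2 + 6*x + 8) - 5*x^3 - 13*x^2 - 8*x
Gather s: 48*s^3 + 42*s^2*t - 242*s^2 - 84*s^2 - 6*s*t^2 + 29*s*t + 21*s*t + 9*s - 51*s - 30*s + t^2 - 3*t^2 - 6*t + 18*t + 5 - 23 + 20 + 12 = 48*s^3 + s^2*(42*t - 326) + s*(-6*t^2 + 50*t - 72) - 2*t^2 + 12*t + 14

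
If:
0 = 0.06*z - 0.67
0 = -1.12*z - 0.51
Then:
No Solution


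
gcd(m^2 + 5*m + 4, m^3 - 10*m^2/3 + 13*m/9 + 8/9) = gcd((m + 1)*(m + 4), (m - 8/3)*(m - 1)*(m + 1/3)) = 1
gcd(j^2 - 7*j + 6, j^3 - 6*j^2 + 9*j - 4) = j - 1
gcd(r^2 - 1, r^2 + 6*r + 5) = r + 1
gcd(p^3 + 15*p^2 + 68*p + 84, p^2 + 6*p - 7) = p + 7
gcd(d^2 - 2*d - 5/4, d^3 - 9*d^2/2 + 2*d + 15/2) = d - 5/2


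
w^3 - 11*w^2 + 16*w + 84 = (w - 7)*(w - 6)*(w + 2)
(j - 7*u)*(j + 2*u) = j^2 - 5*j*u - 14*u^2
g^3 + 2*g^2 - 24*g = g*(g - 4)*(g + 6)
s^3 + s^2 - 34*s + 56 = (s - 4)*(s - 2)*(s + 7)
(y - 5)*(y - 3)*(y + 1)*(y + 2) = y^4 - 5*y^3 - 7*y^2 + 29*y + 30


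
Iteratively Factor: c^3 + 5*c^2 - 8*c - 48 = (c + 4)*(c^2 + c - 12) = (c + 4)^2*(c - 3)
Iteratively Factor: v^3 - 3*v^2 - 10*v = (v + 2)*(v^2 - 5*v) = v*(v + 2)*(v - 5)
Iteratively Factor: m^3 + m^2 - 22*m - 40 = (m + 4)*(m^2 - 3*m - 10) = (m - 5)*(m + 4)*(m + 2)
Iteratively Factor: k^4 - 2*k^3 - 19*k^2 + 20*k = (k)*(k^3 - 2*k^2 - 19*k + 20) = k*(k - 5)*(k^2 + 3*k - 4) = k*(k - 5)*(k + 4)*(k - 1)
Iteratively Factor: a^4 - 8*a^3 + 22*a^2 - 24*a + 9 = (a - 1)*(a^3 - 7*a^2 + 15*a - 9) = (a - 1)^2*(a^2 - 6*a + 9) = (a - 3)*(a - 1)^2*(a - 3)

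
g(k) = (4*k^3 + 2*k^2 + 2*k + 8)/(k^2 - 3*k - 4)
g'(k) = (3 - 2*k)*(4*k^3 + 2*k^2 + 2*k + 8)/(k^2 - 3*k - 4)^2 + (12*k^2 + 4*k + 2)/(k^2 - 3*k - 4) = 4*(k^4 - 6*k^3 - 14*k^2 - 8*k + 4)/(k^4 - 6*k^3 + k^2 + 24*k + 16)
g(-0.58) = -3.50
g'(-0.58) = 5.64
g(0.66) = -2.05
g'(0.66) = -1.16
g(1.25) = -3.46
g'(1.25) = -3.88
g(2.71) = -22.51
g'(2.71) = -32.48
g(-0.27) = -2.41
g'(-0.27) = 2.17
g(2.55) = -17.96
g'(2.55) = -24.85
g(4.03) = 2056.63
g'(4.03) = -67551.52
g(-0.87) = -8.12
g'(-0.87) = 48.77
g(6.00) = 68.29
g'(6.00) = -11.18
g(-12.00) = -37.73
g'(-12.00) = 3.77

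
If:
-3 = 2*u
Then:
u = -3/2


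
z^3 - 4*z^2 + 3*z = z*(z - 3)*(z - 1)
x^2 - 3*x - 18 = (x - 6)*(x + 3)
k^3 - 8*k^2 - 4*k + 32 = (k - 8)*(k - 2)*(k + 2)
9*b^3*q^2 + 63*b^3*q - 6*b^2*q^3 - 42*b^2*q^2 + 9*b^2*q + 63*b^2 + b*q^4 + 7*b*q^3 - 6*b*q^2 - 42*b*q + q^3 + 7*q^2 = (-3*b + q)^2*(q + 7)*(b*q + 1)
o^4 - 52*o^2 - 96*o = o*(o - 8)*(o + 2)*(o + 6)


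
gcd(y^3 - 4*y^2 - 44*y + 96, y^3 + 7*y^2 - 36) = y^2 + 4*y - 12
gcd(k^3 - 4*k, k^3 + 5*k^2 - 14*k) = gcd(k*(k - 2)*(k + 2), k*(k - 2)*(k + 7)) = k^2 - 2*k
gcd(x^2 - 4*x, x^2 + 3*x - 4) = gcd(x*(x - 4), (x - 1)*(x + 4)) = 1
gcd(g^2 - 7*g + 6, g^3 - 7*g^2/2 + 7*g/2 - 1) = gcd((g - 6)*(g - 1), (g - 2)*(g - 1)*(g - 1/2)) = g - 1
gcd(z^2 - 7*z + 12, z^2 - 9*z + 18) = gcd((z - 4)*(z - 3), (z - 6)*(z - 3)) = z - 3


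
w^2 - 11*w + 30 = (w - 6)*(w - 5)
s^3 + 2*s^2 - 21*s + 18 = (s - 3)*(s - 1)*(s + 6)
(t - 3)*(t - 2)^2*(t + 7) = t^4 - 33*t^2 + 100*t - 84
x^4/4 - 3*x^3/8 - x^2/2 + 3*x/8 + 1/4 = (x/4 + 1/4)*(x - 2)*(x - 1)*(x + 1/2)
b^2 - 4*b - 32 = (b - 8)*(b + 4)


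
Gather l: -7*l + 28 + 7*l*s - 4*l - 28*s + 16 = l*(7*s - 11) - 28*s + 44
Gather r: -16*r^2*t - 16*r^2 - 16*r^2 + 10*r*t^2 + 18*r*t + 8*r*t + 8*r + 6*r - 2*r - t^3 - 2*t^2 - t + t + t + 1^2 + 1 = r^2*(-16*t - 32) + r*(10*t^2 + 26*t + 12) - t^3 - 2*t^2 + t + 2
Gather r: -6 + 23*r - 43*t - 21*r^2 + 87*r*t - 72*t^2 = -21*r^2 + r*(87*t + 23) - 72*t^2 - 43*t - 6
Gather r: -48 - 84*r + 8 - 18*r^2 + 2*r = -18*r^2 - 82*r - 40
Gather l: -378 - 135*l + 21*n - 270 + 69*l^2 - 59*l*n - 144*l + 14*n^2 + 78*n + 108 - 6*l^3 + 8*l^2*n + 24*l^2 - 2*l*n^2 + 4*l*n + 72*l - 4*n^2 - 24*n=-6*l^3 + l^2*(8*n + 93) + l*(-2*n^2 - 55*n - 207) + 10*n^2 + 75*n - 540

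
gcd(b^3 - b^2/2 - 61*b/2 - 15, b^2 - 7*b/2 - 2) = b + 1/2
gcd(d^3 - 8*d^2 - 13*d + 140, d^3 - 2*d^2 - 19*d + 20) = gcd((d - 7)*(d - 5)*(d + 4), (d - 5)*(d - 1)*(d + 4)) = d^2 - d - 20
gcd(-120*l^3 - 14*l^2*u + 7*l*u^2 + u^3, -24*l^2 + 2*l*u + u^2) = -24*l^2 + 2*l*u + u^2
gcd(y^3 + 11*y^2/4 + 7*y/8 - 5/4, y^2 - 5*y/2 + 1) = y - 1/2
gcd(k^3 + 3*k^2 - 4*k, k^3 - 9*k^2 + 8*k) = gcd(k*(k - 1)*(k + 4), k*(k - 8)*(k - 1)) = k^2 - k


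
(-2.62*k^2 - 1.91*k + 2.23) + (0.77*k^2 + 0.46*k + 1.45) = -1.85*k^2 - 1.45*k + 3.68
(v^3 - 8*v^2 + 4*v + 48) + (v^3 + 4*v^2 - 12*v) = 2*v^3 - 4*v^2 - 8*v + 48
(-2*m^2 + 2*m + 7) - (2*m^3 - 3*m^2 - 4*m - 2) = -2*m^3 + m^2 + 6*m + 9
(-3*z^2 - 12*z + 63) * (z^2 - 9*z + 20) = -3*z^4 + 15*z^3 + 111*z^2 - 807*z + 1260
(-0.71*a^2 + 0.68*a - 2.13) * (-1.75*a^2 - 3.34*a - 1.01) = 1.2425*a^4 + 1.1814*a^3 + 2.1734*a^2 + 6.4274*a + 2.1513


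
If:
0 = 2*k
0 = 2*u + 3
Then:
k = 0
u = -3/2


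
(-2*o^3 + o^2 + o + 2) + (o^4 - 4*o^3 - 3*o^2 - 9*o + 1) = o^4 - 6*o^3 - 2*o^2 - 8*o + 3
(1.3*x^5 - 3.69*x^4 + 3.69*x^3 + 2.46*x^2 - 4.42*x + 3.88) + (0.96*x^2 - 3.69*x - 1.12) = 1.3*x^5 - 3.69*x^4 + 3.69*x^3 + 3.42*x^2 - 8.11*x + 2.76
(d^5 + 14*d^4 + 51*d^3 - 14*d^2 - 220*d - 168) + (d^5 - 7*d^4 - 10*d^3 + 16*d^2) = 2*d^5 + 7*d^4 + 41*d^3 + 2*d^2 - 220*d - 168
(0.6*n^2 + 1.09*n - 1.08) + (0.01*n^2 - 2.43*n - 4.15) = 0.61*n^2 - 1.34*n - 5.23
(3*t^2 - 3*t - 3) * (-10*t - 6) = -30*t^3 + 12*t^2 + 48*t + 18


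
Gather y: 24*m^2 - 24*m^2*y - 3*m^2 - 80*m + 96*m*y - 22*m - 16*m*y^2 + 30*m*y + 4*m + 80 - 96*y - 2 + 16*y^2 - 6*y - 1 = 21*m^2 - 98*m + y^2*(16 - 16*m) + y*(-24*m^2 + 126*m - 102) + 77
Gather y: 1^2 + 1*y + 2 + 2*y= 3*y + 3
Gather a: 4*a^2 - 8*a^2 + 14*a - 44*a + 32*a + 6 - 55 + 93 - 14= -4*a^2 + 2*a + 30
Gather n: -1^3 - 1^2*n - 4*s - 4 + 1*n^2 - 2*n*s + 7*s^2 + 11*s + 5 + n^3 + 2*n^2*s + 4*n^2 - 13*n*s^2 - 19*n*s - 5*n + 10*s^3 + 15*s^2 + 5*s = n^3 + n^2*(2*s + 5) + n*(-13*s^2 - 21*s - 6) + 10*s^3 + 22*s^2 + 12*s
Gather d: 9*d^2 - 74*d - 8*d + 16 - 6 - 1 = 9*d^2 - 82*d + 9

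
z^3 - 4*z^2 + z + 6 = (z - 3)*(z - 2)*(z + 1)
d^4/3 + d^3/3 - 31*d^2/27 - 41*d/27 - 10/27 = (d/3 + 1/3)*(d - 2)*(d + 1/3)*(d + 5/3)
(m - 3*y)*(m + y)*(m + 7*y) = m^3 + 5*m^2*y - 17*m*y^2 - 21*y^3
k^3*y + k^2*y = k^2*(k*y + y)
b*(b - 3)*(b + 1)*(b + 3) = b^4 + b^3 - 9*b^2 - 9*b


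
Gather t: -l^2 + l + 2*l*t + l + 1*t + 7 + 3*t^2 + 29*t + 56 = -l^2 + 2*l + 3*t^2 + t*(2*l + 30) + 63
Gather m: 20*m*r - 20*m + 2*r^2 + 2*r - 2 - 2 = m*(20*r - 20) + 2*r^2 + 2*r - 4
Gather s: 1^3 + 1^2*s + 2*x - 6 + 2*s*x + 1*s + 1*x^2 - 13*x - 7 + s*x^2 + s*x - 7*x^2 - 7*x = s*(x^2 + 3*x + 2) - 6*x^2 - 18*x - 12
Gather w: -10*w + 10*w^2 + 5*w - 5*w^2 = 5*w^2 - 5*w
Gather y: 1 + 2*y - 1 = 2*y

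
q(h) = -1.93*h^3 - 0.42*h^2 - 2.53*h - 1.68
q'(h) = -5.79*h^2 - 0.84*h - 2.53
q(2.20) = -29.83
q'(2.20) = -32.40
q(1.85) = -20.02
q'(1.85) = -23.90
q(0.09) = -1.91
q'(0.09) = -2.65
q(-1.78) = 12.38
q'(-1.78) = -19.38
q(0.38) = -2.81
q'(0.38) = -3.69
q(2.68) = -48.63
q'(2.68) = -46.37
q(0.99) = -6.47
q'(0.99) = -9.04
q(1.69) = -16.47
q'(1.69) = -20.49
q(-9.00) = 1394.04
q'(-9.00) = -463.96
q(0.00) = -1.68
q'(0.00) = -2.53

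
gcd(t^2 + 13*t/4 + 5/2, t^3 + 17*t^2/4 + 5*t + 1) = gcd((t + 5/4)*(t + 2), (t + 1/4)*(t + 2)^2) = t + 2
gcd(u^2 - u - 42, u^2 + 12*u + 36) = u + 6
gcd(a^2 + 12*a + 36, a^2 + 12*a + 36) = a^2 + 12*a + 36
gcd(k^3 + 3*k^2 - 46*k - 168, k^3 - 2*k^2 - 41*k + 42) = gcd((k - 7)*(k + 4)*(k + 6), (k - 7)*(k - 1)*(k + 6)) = k^2 - k - 42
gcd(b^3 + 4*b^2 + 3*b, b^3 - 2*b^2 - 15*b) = b^2 + 3*b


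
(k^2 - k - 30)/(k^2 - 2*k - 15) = (-k^2 + k + 30)/(-k^2 + 2*k + 15)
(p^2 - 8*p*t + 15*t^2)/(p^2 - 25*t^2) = (p - 3*t)/(p + 5*t)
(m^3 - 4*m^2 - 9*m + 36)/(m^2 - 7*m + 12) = m + 3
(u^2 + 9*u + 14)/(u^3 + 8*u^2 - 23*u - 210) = (u + 2)/(u^2 + u - 30)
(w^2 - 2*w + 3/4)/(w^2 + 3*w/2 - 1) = (w - 3/2)/(w + 2)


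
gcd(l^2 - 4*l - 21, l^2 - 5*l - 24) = l + 3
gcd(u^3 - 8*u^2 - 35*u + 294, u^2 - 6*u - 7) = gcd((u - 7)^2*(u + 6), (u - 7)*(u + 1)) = u - 7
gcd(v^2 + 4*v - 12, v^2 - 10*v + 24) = 1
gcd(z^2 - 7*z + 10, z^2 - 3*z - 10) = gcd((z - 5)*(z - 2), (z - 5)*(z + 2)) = z - 5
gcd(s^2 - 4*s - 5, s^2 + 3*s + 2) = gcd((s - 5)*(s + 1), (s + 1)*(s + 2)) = s + 1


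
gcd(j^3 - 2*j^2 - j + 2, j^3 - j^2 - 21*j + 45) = 1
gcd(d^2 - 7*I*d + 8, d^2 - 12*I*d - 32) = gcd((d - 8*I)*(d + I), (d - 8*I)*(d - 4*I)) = d - 8*I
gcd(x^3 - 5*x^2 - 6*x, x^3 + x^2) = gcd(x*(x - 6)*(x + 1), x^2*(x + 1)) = x^2 + x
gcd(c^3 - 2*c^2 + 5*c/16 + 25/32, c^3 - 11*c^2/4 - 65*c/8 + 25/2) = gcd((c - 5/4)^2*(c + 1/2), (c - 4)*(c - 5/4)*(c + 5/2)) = c - 5/4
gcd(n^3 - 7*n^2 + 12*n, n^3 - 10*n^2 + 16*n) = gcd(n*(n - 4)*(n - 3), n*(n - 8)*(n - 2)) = n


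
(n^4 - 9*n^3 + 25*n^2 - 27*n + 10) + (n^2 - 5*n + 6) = n^4 - 9*n^3 + 26*n^2 - 32*n + 16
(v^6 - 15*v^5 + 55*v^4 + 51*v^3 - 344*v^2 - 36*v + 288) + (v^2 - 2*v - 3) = v^6 - 15*v^5 + 55*v^4 + 51*v^3 - 343*v^2 - 38*v + 285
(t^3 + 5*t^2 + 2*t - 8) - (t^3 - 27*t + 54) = 5*t^2 + 29*t - 62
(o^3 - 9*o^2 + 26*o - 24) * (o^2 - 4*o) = o^5 - 13*o^4 + 62*o^3 - 128*o^2 + 96*o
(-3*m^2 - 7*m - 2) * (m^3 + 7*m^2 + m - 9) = -3*m^5 - 28*m^4 - 54*m^3 + 6*m^2 + 61*m + 18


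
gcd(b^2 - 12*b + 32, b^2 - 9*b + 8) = b - 8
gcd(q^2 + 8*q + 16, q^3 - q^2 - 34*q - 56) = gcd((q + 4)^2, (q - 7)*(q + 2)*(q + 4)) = q + 4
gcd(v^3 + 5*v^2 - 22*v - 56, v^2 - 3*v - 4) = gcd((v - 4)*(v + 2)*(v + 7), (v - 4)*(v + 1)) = v - 4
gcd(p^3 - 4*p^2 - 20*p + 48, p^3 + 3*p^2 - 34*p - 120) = p^2 - 2*p - 24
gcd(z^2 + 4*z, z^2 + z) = z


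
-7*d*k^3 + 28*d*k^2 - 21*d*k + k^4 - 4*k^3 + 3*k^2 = k*(-7*d + k)*(k - 3)*(k - 1)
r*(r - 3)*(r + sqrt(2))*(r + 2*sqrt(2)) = r^4 - 3*r^3 + 3*sqrt(2)*r^3 - 9*sqrt(2)*r^2 + 4*r^2 - 12*r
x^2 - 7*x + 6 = (x - 6)*(x - 1)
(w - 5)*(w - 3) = w^2 - 8*w + 15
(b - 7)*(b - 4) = b^2 - 11*b + 28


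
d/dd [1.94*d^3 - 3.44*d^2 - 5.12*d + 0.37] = 5.82*d^2 - 6.88*d - 5.12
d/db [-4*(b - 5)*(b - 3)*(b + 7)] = -12*b^2 + 8*b + 164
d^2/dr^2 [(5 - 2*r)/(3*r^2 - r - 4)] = 2*((2*r - 5)*(6*r - 1)^2 + (18*r - 17)*(-3*r^2 + r + 4))/(-3*r^2 + r + 4)^3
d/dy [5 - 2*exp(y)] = -2*exp(y)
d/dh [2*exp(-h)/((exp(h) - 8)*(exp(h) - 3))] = 2*(-3*exp(2*h) + 22*exp(h) - 24)*exp(-h)/(exp(4*h) - 22*exp(3*h) + 169*exp(2*h) - 528*exp(h) + 576)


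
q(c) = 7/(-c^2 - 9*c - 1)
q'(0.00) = 63.00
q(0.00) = -7.00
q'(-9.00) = -63.00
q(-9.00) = -7.00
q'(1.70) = 0.24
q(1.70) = -0.36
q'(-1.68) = 0.31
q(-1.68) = 0.62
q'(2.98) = 0.08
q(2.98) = -0.19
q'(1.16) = 0.48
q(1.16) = -0.55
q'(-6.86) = -0.18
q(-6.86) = 0.51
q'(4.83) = 0.03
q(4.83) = -0.10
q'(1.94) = 0.18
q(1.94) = -0.31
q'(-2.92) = 0.08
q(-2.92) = 0.42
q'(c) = 7*(2*c + 9)/(-c^2 - 9*c - 1)^2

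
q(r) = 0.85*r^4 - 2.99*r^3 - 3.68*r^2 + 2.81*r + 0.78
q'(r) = 3.4*r^3 - 8.97*r^2 - 7.36*r + 2.81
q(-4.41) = 494.75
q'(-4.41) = -430.79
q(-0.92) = -1.98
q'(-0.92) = -0.66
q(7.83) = 1556.78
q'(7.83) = 1027.41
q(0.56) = 0.76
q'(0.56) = -3.53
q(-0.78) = -1.92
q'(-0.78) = 1.48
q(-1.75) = 8.59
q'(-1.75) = -30.00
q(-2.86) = 89.46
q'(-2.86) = -129.05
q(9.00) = 3125.13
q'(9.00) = 1688.60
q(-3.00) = 108.81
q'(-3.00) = -147.64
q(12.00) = 11963.46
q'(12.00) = 4498.01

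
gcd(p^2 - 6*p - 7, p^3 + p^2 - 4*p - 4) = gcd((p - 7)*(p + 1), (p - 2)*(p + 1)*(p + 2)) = p + 1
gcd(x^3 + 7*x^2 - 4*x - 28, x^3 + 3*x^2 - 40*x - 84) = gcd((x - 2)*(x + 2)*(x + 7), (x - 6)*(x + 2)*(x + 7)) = x^2 + 9*x + 14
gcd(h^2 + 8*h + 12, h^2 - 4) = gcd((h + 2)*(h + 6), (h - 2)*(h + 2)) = h + 2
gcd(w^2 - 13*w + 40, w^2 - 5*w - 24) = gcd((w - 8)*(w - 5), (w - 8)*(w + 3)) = w - 8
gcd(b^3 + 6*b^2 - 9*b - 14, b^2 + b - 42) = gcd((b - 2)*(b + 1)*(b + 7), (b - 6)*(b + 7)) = b + 7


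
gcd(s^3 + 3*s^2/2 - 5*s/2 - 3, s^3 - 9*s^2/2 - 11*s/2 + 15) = s^2 + s/2 - 3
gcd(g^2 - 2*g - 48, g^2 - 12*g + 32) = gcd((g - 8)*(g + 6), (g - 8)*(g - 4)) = g - 8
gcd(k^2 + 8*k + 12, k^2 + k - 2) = k + 2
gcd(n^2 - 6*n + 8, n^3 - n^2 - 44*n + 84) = n - 2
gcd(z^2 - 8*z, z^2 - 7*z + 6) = 1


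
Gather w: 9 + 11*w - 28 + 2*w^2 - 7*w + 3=2*w^2 + 4*w - 16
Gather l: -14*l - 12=-14*l - 12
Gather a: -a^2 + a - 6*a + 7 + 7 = -a^2 - 5*a + 14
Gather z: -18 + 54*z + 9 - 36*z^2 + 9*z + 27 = -36*z^2 + 63*z + 18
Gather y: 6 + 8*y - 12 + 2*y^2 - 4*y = 2*y^2 + 4*y - 6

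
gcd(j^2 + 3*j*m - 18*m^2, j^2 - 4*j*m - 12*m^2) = 1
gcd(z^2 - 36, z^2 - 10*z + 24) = z - 6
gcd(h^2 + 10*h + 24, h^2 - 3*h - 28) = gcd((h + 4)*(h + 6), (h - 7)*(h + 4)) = h + 4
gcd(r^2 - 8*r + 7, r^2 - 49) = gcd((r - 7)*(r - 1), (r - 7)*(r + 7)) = r - 7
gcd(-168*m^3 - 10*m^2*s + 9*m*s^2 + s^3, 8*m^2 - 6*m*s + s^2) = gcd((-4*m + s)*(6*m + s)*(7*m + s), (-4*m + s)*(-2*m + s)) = -4*m + s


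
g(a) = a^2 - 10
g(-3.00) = -1.00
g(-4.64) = 11.53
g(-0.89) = -9.21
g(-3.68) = 3.54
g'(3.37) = 6.74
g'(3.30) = 6.60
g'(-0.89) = -1.78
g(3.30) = 0.89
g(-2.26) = -4.89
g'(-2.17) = -4.34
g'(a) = 2*a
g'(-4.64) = -9.28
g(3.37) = 1.36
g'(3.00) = 6.00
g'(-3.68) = -7.36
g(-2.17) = -5.29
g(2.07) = -5.72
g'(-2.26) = -4.52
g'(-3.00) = -6.00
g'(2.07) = 4.14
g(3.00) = -1.00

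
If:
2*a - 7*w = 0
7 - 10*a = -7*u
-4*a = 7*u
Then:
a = 1/2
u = -2/7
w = 1/7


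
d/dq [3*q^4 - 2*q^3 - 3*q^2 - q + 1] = 12*q^3 - 6*q^2 - 6*q - 1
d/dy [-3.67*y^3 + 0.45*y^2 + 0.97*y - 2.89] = -11.01*y^2 + 0.9*y + 0.97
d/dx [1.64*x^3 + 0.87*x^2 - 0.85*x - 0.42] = 4.92*x^2 + 1.74*x - 0.85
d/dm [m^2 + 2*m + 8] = 2*m + 2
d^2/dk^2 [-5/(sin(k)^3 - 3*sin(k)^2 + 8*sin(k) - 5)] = 5*(9*sin(k)^6 - 33*sin(k)^5 + 40*sin(k)^4 + 21*sin(k)^3 - 98*sin(k)^2 + 154*sin(k) - 98)/(sin(k)^3 - 3*sin(k)^2 + 8*sin(k) - 5)^3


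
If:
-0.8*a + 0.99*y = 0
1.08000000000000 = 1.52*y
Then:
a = 0.88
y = 0.71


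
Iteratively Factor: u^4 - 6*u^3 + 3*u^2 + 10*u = (u + 1)*(u^3 - 7*u^2 + 10*u) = u*(u + 1)*(u^2 - 7*u + 10) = u*(u - 2)*(u + 1)*(u - 5)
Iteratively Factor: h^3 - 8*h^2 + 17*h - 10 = (h - 2)*(h^2 - 6*h + 5) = (h - 5)*(h - 2)*(h - 1)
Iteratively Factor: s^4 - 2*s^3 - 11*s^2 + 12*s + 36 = (s + 2)*(s^3 - 4*s^2 - 3*s + 18) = (s - 3)*(s + 2)*(s^2 - s - 6) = (s - 3)*(s + 2)^2*(s - 3)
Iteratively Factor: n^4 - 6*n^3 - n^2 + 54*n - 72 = (n - 3)*(n^3 - 3*n^2 - 10*n + 24) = (n - 3)*(n + 3)*(n^2 - 6*n + 8) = (n - 3)*(n - 2)*(n + 3)*(n - 4)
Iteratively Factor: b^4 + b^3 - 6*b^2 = (b - 2)*(b^3 + 3*b^2) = (b - 2)*(b + 3)*(b^2) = b*(b - 2)*(b + 3)*(b)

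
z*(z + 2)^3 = z^4 + 6*z^3 + 12*z^2 + 8*z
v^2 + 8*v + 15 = (v + 3)*(v + 5)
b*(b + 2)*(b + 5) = b^3 + 7*b^2 + 10*b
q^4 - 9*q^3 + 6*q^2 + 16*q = q*(q - 8)*(q - 2)*(q + 1)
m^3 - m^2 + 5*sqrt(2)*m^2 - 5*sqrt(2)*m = m*(m - 1)*(m + 5*sqrt(2))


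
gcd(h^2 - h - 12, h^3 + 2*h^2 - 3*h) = h + 3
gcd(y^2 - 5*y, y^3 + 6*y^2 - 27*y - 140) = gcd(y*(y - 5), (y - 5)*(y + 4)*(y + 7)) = y - 5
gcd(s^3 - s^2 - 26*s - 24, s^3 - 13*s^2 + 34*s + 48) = s^2 - 5*s - 6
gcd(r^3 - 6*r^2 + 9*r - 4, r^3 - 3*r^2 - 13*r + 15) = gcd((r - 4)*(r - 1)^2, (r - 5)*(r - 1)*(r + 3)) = r - 1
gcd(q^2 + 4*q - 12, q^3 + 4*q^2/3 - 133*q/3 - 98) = q + 6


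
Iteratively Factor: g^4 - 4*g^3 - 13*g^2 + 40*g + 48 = (g + 1)*(g^3 - 5*g^2 - 8*g + 48) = (g - 4)*(g + 1)*(g^2 - g - 12) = (g - 4)*(g + 1)*(g + 3)*(g - 4)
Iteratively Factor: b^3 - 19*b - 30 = (b + 2)*(b^2 - 2*b - 15) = (b + 2)*(b + 3)*(b - 5)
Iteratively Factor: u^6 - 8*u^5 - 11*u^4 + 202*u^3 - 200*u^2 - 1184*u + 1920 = (u + 4)*(u^5 - 12*u^4 + 37*u^3 + 54*u^2 - 416*u + 480) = (u - 5)*(u + 4)*(u^4 - 7*u^3 + 2*u^2 + 64*u - 96) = (u - 5)*(u - 4)*(u + 4)*(u^3 - 3*u^2 - 10*u + 24) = (u - 5)*(u - 4)^2*(u + 4)*(u^2 + u - 6) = (u - 5)*(u - 4)^2*(u + 3)*(u + 4)*(u - 2)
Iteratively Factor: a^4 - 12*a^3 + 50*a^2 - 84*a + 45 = (a - 3)*(a^3 - 9*a^2 + 23*a - 15) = (a - 3)^2*(a^2 - 6*a + 5) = (a - 3)^2*(a - 1)*(a - 5)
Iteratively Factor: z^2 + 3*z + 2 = (z + 1)*(z + 2)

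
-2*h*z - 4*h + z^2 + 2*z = (-2*h + z)*(z + 2)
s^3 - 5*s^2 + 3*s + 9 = (s - 3)^2*(s + 1)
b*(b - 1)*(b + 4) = b^3 + 3*b^2 - 4*b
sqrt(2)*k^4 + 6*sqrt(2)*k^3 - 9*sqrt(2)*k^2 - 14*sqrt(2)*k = k*(k - 2)*(k + 7)*(sqrt(2)*k + sqrt(2))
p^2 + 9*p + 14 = (p + 2)*(p + 7)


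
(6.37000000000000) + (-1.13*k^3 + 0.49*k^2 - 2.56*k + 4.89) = -1.13*k^3 + 0.49*k^2 - 2.56*k + 11.26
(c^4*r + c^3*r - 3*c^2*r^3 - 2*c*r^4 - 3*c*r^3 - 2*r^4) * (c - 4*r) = c^5*r - 4*c^4*r^2 + c^4*r - 3*c^3*r^3 - 4*c^3*r^2 + 10*c^2*r^4 - 3*c^2*r^3 + 8*c*r^5 + 10*c*r^4 + 8*r^5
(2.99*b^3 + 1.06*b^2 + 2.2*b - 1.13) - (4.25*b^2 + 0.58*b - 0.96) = 2.99*b^3 - 3.19*b^2 + 1.62*b - 0.17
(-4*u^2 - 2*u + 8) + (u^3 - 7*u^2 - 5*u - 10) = u^3 - 11*u^2 - 7*u - 2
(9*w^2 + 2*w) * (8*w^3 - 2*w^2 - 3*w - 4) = 72*w^5 - 2*w^4 - 31*w^3 - 42*w^2 - 8*w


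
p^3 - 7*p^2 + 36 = (p - 6)*(p - 3)*(p + 2)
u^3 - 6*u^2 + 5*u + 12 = (u - 4)*(u - 3)*(u + 1)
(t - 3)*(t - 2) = t^2 - 5*t + 6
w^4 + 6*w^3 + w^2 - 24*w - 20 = (w - 2)*(w + 1)*(w + 2)*(w + 5)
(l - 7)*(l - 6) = l^2 - 13*l + 42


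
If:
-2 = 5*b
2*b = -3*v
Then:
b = -2/5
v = 4/15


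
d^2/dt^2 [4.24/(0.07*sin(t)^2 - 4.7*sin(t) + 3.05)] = (-0.083104*sin(t)^4 + 4.18488*sin(t)^3 - 89.915984*sin(t)^2 - 69.15016*sin(t) + 185.51272)/(0.07*sin(t)^2 - 4.7*sin(t) + 3.05)^3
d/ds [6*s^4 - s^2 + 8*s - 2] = 24*s^3 - 2*s + 8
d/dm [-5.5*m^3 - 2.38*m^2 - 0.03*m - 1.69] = -16.5*m^2 - 4.76*m - 0.03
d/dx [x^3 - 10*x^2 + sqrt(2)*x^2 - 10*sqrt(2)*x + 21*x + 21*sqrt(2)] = 3*x^2 - 20*x + 2*sqrt(2)*x - 10*sqrt(2) + 21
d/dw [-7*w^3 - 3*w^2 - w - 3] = -21*w^2 - 6*w - 1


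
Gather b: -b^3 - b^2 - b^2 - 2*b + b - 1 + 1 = -b^3 - 2*b^2 - b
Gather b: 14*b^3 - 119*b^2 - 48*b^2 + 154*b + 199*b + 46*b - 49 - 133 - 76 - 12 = 14*b^3 - 167*b^2 + 399*b - 270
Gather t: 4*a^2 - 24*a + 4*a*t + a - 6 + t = 4*a^2 - 23*a + t*(4*a + 1) - 6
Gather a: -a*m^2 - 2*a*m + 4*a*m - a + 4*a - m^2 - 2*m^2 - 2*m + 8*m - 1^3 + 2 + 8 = a*(-m^2 + 2*m + 3) - 3*m^2 + 6*m + 9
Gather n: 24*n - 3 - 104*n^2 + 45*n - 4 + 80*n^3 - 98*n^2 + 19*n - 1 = 80*n^3 - 202*n^2 + 88*n - 8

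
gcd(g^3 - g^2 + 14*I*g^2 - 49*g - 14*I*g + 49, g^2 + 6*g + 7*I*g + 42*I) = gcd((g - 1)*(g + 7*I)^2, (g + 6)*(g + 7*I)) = g + 7*I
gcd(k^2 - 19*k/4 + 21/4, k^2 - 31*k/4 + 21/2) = k - 7/4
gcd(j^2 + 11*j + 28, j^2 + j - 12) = j + 4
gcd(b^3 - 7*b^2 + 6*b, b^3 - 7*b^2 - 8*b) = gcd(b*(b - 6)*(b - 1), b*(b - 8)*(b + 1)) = b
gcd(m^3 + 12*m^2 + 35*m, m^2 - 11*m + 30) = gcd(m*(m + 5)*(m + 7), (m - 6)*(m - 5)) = 1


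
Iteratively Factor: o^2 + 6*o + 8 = (o + 4)*(o + 2)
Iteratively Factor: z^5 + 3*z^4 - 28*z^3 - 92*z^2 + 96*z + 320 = (z + 2)*(z^4 + z^3 - 30*z^2 - 32*z + 160) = (z + 2)*(z + 4)*(z^3 - 3*z^2 - 18*z + 40) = (z - 2)*(z + 2)*(z + 4)*(z^2 - z - 20) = (z - 5)*(z - 2)*(z + 2)*(z + 4)*(z + 4)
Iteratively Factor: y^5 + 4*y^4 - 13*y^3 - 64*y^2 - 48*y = (y + 4)*(y^4 - 13*y^2 - 12*y) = (y - 4)*(y + 4)*(y^3 + 4*y^2 + 3*y) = (y - 4)*(y + 3)*(y + 4)*(y^2 + y) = (y - 4)*(y + 1)*(y + 3)*(y + 4)*(y)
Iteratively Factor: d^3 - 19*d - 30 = (d + 3)*(d^2 - 3*d - 10) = (d - 5)*(d + 3)*(d + 2)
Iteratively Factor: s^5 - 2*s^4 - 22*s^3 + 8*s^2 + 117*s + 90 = (s + 2)*(s^4 - 4*s^3 - 14*s^2 + 36*s + 45) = (s - 3)*(s + 2)*(s^3 - s^2 - 17*s - 15) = (s - 5)*(s - 3)*(s + 2)*(s^2 + 4*s + 3) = (s - 5)*(s - 3)*(s + 2)*(s + 3)*(s + 1)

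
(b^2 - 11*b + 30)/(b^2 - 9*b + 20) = (b - 6)/(b - 4)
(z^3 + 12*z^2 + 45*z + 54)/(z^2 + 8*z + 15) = (z^2 + 9*z + 18)/(z + 5)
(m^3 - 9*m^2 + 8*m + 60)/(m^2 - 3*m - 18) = (m^2 - 3*m - 10)/(m + 3)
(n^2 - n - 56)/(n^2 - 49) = (n - 8)/(n - 7)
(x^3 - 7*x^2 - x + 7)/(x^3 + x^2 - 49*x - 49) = (x - 1)/(x + 7)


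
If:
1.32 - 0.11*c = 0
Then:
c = 12.00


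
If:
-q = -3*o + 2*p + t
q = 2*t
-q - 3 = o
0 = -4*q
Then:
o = -3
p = -9/2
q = 0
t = 0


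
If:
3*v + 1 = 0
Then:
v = -1/3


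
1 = 1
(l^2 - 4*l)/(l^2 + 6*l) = (l - 4)/(l + 6)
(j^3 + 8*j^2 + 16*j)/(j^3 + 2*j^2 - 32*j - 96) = j/(j - 6)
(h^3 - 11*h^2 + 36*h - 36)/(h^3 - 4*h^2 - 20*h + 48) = (h - 3)/(h + 4)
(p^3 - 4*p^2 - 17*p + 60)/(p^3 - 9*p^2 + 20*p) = (p^2 + p - 12)/(p*(p - 4))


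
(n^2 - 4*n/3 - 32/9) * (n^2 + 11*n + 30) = n^4 + 29*n^3/3 + 106*n^2/9 - 712*n/9 - 320/3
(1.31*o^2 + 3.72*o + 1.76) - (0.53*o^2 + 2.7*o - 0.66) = 0.78*o^2 + 1.02*o + 2.42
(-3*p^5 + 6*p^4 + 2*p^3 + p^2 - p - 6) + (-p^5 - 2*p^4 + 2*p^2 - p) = -4*p^5 + 4*p^4 + 2*p^3 + 3*p^2 - 2*p - 6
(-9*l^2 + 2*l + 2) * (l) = -9*l^3 + 2*l^2 + 2*l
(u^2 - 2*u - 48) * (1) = u^2 - 2*u - 48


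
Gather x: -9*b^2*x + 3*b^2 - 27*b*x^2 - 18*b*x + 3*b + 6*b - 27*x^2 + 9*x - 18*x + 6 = 3*b^2 + 9*b + x^2*(-27*b - 27) + x*(-9*b^2 - 18*b - 9) + 6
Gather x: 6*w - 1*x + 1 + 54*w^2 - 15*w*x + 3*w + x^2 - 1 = 54*w^2 + 9*w + x^2 + x*(-15*w - 1)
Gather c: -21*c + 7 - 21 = -21*c - 14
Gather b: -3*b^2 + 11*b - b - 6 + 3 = -3*b^2 + 10*b - 3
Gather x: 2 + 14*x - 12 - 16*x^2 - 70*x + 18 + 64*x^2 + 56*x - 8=48*x^2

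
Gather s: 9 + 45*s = 45*s + 9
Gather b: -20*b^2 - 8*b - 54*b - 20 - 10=-20*b^2 - 62*b - 30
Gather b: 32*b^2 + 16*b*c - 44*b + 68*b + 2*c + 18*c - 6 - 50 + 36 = 32*b^2 + b*(16*c + 24) + 20*c - 20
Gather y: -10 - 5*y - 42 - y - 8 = -6*y - 60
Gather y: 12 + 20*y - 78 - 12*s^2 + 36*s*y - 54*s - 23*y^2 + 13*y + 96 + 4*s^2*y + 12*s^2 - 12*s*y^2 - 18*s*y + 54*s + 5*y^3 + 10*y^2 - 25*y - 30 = 5*y^3 + y^2*(-12*s - 13) + y*(4*s^2 + 18*s + 8)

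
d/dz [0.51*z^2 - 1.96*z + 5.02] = 1.02*z - 1.96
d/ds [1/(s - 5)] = -1/(s - 5)^2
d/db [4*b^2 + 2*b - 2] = 8*b + 2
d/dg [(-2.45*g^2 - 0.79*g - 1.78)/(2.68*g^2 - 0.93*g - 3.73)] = (4.3957*g^2 + 27.8178*g + 1.2913)/(7.1824*g^4 - 4.9848*g^3 - 19.1279*g^2 + 6.9378*g + 13.9129)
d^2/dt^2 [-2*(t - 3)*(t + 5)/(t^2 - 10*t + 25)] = -48*t/(t^4 - 20*t^3 + 150*t^2 - 500*t + 625)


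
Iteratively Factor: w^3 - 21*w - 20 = (w - 5)*(w^2 + 5*w + 4) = (w - 5)*(w + 4)*(w + 1)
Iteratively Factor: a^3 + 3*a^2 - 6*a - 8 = (a + 4)*(a^2 - a - 2) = (a - 2)*(a + 4)*(a + 1)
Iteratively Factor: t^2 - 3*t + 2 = (t - 1)*(t - 2)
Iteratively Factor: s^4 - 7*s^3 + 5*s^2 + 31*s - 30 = (s - 3)*(s^3 - 4*s^2 - 7*s + 10) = (s - 3)*(s + 2)*(s^2 - 6*s + 5) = (s - 3)*(s - 1)*(s + 2)*(s - 5)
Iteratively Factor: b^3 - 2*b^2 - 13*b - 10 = (b - 5)*(b^2 + 3*b + 2) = (b - 5)*(b + 2)*(b + 1)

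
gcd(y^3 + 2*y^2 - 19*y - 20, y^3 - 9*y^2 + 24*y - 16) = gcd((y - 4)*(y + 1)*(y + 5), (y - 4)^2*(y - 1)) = y - 4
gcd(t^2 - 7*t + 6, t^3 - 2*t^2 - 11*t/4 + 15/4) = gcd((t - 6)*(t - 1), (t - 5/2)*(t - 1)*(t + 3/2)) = t - 1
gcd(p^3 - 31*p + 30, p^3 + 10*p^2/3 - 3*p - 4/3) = p - 1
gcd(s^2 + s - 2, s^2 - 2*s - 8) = s + 2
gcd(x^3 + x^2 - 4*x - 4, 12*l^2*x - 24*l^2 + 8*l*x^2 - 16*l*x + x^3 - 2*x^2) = x - 2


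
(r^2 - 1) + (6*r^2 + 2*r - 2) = 7*r^2 + 2*r - 3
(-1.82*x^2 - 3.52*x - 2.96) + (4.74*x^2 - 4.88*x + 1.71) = 2.92*x^2 - 8.4*x - 1.25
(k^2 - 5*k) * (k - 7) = k^3 - 12*k^2 + 35*k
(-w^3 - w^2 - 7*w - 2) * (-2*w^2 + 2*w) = 2*w^5 + 12*w^3 - 10*w^2 - 4*w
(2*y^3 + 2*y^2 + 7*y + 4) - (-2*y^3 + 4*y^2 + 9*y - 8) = 4*y^3 - 2*y^2 - 2*y + 12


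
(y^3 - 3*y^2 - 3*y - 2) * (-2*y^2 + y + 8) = -2*y^5 + 7*y^4 + 11*y^3 - 23*y^2 - 26*y - 16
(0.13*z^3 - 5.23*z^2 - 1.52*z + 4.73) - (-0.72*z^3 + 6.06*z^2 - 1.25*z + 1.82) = 0.85*z^3 - 11.29*z^2 - 0.27*z + 2.91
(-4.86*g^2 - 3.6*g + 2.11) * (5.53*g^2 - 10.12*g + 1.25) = -26.8758*g^4 + 29.2752*g^3 + 42.0253*g^2 - 25.8532*g + 2.6375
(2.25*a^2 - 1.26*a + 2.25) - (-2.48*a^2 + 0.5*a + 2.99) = 4.73*a^2 - 1.76*a - 0.74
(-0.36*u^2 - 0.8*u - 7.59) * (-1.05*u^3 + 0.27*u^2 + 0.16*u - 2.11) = 0.378*u^5 + 0.7428*u^4 + 7.6959*u^3 - 1.4177*u^2 + 0.4736*u + 16.0149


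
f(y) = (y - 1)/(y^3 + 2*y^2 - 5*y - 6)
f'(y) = (y - 1)*(-3*y^2 - 4*y + 5)/(y^3 + 2*y^2 - 5*y - 6)^2 + 1/(y^3 + 2*y^2 - 5*y - 6) = (-2*y^3 + y^2 + 4*y - 11)/(y^6 + 4*y^5 - 6*y^4 - 32*y^3 + y^2 + 60*y + 36)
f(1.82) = -0.34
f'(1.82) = -2.08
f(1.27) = -0.04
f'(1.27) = -0.17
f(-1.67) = -0.82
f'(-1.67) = -0.52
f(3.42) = 0.06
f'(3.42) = -0.04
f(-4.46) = 0.17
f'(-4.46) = 0.16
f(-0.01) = 0.17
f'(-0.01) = -0.31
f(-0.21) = 0.25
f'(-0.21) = -0.50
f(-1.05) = -6.89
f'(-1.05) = -133.24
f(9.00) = 0.01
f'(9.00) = 0.00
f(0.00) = 0.17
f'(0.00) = -0.31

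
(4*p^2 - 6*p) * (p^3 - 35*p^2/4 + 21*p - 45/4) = 4*p^5 - 41*p^4 + 273*p^3/2 - 171*p^2 + 135*p/2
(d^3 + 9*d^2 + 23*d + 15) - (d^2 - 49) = d^3 + 8*d^2 + 23*d + 64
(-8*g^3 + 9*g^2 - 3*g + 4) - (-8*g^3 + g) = 9*g^2 - 4*g + 4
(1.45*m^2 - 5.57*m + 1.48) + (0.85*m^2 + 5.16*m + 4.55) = 2.3*m^2 - 0.41*m + 6.03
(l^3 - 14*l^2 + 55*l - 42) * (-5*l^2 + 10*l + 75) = -5*l^5 + 80*l^4 - 340*l^3 - 290*l^2 + 3705*l - 3150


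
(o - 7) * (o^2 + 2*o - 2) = o^3 - 5*o^2 - 16*o + 14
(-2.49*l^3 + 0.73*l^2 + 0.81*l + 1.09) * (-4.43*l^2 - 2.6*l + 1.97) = 11.0307*l^5 + 3.2401*l^4 - 10.3916*l^3 - 5.4966*l^2 - 1.2383*l + 2.1473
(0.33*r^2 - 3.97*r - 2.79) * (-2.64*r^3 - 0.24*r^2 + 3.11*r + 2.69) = -0.8712*r^5 + 10.4016*r^4 + 9.3447*r^3 - 10.7894*r^2 - 19.3562*r - 7.5051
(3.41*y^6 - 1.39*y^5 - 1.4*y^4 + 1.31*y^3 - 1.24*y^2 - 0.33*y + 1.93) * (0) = 0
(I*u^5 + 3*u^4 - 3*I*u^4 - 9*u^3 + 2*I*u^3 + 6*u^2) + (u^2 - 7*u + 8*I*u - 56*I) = I*u^5 + 3*u^4 - 3*I*u^4 - 9*u^3 + 2*I*u^3 + 7*u^2 - 7*u + 8*I*u - 56*I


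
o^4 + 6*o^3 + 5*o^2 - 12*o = o*(o - 1)*(o + 3)*(o + 4)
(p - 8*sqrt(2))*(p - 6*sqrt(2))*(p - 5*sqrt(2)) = p^3 - 19*sqrt(2)*p^2 + 236*p - 480*sqrt(2)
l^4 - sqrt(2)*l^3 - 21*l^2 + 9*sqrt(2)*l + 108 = (l - 3)*(l + 3)*(l - 3*sqrt(2))*(l + 2*sqrt(2))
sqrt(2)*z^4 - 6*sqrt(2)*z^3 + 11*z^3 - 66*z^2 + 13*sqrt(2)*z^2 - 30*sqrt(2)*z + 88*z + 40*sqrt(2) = (z - 4)*(z - 2)*(z + 5*sqrt(2))*(sqrt(2)*z + 1)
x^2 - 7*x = x*(x - 7)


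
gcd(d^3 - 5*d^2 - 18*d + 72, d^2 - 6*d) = d - 6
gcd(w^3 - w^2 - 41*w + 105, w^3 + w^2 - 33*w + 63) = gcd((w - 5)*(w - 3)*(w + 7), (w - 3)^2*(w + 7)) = w^2 + 4*w - 21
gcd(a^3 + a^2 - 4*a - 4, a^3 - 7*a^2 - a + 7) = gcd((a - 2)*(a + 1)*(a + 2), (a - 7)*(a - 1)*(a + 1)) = a + 1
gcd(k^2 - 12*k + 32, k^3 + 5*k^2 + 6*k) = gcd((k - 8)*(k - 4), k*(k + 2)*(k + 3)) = 1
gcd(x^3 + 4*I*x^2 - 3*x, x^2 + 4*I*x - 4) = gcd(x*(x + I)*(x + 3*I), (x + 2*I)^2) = 1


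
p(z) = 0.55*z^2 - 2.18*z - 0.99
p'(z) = 1.1*z - 2.18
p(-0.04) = -0.90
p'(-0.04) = -2.22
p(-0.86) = 1.29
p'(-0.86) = -3.13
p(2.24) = -3.11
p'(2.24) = 0.28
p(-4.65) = 21.04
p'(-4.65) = -7.30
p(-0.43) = 0.05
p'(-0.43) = -2.65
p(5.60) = 4.05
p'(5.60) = 3.98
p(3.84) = -1.25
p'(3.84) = 2.04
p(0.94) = -2.55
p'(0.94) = -1.15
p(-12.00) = 104.37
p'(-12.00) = -15.38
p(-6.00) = 31.89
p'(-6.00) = -8.78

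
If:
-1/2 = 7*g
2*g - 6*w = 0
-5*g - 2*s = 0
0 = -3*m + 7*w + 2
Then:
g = -1/14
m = 11/18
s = 5/28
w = -1/42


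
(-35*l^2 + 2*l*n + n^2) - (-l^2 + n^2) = -34*l^2 + 2*l*n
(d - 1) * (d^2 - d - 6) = d^3 - 2*d^2 - 5*d + 6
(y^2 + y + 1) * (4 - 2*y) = -2*y^3 + 2*y^2 + 2*y + 4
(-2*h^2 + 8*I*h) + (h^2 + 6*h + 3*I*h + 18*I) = -h^2 + 6*h + 11*I*h + 18*I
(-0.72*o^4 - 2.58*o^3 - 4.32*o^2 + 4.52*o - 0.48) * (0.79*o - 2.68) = -0.5688*o^5 - 0.1086*o^4 + 3.5016*o^3 + 15.1484*o^2 - 12.4928*o + 1.2864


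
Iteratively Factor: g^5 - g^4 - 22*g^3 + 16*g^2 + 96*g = (g - 4)*(g^4 + 3*g^3 - 10*g^2 - 24*g) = g*(g - 4)*(g^3 + 3*g^2 - 10*g - 24) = g*(g - 4)*(g - 3)*(g^2 + 6*g + 8) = g*(g - 4)*(g - 3)*(g + 2)*(g + 4)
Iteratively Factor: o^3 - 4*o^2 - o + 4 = (o - 1)*(o^2 - 3*o - 4) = (o - 1)*(o + 1)*(o - 4)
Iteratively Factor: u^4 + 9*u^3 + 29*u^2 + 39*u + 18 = (u + 3)*(u^3 + 6*u^2 + 11*u + 6) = (u + 2)*(u + 3)*(u^2 + 4*u + 3) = (u + 1)*(u + 2)*(u + 3)*(u + 3)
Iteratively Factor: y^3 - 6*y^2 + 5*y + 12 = (y - 3)*(y^2 - 3*y - 4) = (y - 3)*(y + 1)*(y - 4)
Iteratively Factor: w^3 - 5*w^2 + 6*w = (w)*(w^2 - 5*w + 6) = w*(w - 2)*(w - 3)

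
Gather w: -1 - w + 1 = -w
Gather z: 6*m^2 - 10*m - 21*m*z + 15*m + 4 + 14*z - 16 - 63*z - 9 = 6*m^2 + 5*m + z*(-21*m - 49) - 21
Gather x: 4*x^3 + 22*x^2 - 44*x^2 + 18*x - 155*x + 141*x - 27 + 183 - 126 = 4*x^3 - 22*x^2 + 4*x + 30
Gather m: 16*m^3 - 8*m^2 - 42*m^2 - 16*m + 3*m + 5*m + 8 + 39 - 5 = 16*m^3 - 50*m^2 - 8*m + 42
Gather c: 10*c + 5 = 10*c + 5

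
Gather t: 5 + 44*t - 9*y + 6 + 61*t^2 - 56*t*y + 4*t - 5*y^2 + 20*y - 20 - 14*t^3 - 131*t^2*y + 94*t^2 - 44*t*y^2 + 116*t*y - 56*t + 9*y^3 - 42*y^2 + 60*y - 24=-14*t^3 + t^2*(155 - 131*y) + t*(-44*y^2 + 60*y - 8) + 9*y^3 - 47*y^2 + 71*y - 33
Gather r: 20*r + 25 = 20*r + 25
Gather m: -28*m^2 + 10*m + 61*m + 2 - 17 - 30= -28*m^2 + 71*m - 45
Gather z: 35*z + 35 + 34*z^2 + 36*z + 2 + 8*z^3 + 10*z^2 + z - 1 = 8*z^3 + 44*z^2 + 72*z + 36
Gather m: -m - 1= -m - 1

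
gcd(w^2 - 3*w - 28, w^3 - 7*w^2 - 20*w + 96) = w + 4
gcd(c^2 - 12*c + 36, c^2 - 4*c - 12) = c - 6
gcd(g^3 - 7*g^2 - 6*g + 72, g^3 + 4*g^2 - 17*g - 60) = g^2 - g - 12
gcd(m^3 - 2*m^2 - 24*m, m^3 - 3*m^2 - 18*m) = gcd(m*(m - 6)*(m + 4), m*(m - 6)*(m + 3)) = m^2 - 6*m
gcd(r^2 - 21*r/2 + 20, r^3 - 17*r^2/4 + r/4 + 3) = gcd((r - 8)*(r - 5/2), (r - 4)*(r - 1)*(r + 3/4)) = 1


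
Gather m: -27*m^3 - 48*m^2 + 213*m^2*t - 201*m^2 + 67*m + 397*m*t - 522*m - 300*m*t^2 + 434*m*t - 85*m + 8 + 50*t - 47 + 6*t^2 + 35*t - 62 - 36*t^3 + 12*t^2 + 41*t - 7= -27*m^3 + m^2*(213*t - 249) + m*(-300*t^2 + 831*t - 540) - 36*t^3 + 18*t^2 + 126*t - 108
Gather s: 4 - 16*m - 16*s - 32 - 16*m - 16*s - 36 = -32*m - 32*s - 64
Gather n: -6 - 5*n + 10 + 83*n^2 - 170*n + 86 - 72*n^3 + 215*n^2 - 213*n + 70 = -72*n^3 + 298*n^2 - 388*n + 160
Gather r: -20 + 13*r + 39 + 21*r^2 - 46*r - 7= 21*r^2 - 33*r + 12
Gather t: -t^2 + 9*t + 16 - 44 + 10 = -t^2 + 9*t - 18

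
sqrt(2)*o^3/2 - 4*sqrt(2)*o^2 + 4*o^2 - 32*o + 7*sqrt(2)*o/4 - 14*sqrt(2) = (o - 8)*(o + 7*sqrt(2)/2)*(sqrt(2)*o/2 + 1/2)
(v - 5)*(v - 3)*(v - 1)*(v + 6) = v^4 - 3*v^3 - 31*v^2 + 123*v - 90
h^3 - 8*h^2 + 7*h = h*(h - 7)*(h - 1)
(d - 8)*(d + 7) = d^2 - d - 56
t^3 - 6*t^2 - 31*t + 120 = (t - 8)*(t - 3)*(t + 5)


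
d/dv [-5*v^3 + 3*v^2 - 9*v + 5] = -15*v^2 + 6*v - 9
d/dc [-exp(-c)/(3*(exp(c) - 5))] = (2*exp(c) - 5)*exp(-c)/(3*(exp(c) - 5)^2)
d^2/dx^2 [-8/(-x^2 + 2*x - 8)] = 16*(-x^2 + 2*x + 4*(x - 1)^2 - 8)/(x^2 - 2*x + 8)^3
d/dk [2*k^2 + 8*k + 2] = 4*k + 8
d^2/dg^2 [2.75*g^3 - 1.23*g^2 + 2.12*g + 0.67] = 16.5*g - 2.46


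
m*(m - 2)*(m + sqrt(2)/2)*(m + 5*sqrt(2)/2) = m^4 - 2*m^3 + 3*sqrt(2)*m^3 - 6*sqrt(2)*m^2 + 5*m^2/2 - 5*m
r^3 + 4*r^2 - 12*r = r*(r - 2)*(r + 6)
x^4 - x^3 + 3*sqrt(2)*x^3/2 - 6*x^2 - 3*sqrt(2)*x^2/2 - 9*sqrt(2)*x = x*(x - 3)*(x + 2)*(x + 3*sqrt(2)/2)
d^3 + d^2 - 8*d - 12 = (d - 3)*(d + 2)^2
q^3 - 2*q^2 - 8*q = q*(q - 4)*(q + 2)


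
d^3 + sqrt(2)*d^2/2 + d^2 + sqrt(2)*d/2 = d*(d + 1)*(d + sqrt(2)/2)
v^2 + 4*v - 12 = (v - 2)*(v + 6)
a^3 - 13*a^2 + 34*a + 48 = (a - 8)*(a - 6)*(a + 1)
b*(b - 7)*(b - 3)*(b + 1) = b^4 - 9*b^3 + 11*b^2 + 21*b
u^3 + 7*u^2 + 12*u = u*(u + 3)*(u + 4)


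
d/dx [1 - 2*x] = -2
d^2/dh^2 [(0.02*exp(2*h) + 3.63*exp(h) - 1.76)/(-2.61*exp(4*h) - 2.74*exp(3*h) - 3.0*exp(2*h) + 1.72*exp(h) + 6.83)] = (-0.544968*exp(9*h) - 222.980391*exp(8*h) - 93.2504179999999*exp(7*h) + 122.629728*exp(6*h) + 38.9898600000002*exp(5*h) - 1362.636874*exp(4*h) - 354.792714*exp(3*h) - 177.788928*exp(2*h) + 188.36826*exp(h) - 190.011283)*exp(h)/(17.779581*exp(12*h) + 55.995462*exp(11*h) + 120.093408*exp(10*h) + 114.145588*exp(9*h) - 75.343977*exp(8*h) - 338.629188*exp(7*h) - 509.370252*exp(6*h) - 175.010136*exp(5*h) + 400.607031*exp(4*h) + 589.82231*exp(3*h) + 359.222484*exp(2*h) - 240.708324*exp(h) - 318.611987)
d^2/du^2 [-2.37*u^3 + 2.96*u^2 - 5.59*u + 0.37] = 5.92 - 14.22*u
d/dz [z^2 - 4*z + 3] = 2*z - 4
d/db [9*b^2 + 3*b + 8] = 18*b + 3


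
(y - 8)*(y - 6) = y^2 - 14*y + 48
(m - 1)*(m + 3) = m^2 + 2*m - 3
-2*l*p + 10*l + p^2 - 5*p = (-2*l + p)*(p - 5)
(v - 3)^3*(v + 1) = v^4 - 8*v^3 + 18*v^2 - 27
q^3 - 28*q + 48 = (q - 4)*(q - 2)*(q + 6)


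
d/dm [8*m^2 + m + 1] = 16*m + 1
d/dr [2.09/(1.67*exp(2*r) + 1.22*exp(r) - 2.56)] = (-6.9806*exp(r) - 2.5498)*exp(r)/(1.67*exp(2*r) + 1.22*exp(r) - 2.56)^2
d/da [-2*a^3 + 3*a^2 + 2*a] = -6*a^2 + 6*a + 2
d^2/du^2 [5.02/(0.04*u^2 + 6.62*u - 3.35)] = (-0.016064*u^2 - 2.658592*u + 5.02*(0.08*u + 6.62)*(0.16*u + 13.24) + 1.34536)/(0.04*u^2 + 6.62*u - 3.35)^3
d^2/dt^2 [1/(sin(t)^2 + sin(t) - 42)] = (-4*sin(t)^4 - 3*sin(t)^3 - 163*sin(t)^2 - 36*sin(t) + 86)/(sin(t)^2 + sin(t) - 42)^3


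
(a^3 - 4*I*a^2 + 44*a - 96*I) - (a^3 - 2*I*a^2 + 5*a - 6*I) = -2*I*a^2 + 39*a - 90*I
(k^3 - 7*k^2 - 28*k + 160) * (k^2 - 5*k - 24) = k^5 - 12*k^4 - 17*k^3 + 468*k^2 - 128*k - 3840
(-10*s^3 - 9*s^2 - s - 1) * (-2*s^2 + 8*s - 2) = 20*s^5 - 62*s^4 - 50*s^3 + 12*s^2 - 6*s + 2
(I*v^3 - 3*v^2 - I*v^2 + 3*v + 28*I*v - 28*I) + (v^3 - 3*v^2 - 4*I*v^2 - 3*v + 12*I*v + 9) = v^3 + I*v^3 - 6*v^2 - 5*I*v^2 + 40*I*v + 9 - 28*I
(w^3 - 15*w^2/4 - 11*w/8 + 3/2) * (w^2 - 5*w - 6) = w^5 - 35*w^4/4 + 91*w^3/8 + 247*w^2/8 + 3*w/4 - 9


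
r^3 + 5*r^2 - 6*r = r*(r - 1)*(r + 6)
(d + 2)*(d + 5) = d^2 + 7*d + 10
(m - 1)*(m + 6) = m^2 + 5*m - 6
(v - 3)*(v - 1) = v^2 - 4*v + 3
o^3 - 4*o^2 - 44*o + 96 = (o - 8)*(o - 2)*(o + 6)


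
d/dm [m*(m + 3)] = 2*m + 3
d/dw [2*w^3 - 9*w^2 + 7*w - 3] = 6*w^2 - 18*w + 7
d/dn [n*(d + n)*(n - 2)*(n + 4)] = 3*d*n^2 + 4*d*n - 8*d + 4*n^3 + 6*n^2 - 16*n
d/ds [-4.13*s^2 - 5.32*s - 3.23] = -8.26*s - 5.32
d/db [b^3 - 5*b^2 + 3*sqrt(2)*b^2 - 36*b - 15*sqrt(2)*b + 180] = 3*b^2 - 10*b + 6*sqrt(2)*b - 36 - 15*sqrt(2)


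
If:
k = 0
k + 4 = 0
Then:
No Solution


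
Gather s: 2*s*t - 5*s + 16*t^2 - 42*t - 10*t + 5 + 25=s*(2*t - 5) + 16*t^2 - 52*t + 30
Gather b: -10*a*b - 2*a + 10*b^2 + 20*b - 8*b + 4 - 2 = -2*a + 10*b^2 + b*(12 - 10*a) + 2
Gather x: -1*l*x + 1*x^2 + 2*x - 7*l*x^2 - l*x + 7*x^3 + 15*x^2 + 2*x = 7*x^3 + x^2*(16 - 7*l) + x*(4 - 2*l)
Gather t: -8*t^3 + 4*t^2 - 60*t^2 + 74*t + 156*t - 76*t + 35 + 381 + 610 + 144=-8*t^3 - 56*t^2 + 154*t + 1170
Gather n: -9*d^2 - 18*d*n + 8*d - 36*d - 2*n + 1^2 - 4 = -9*d^2 - 28*d + n*(-18*d - 2) - 3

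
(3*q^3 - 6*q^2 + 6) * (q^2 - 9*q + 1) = 3*q^5 - 33*q^4 + 57*q^3 - 54*q + 6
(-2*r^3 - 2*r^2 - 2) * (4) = -8*r^3 - 8*r^2 - 8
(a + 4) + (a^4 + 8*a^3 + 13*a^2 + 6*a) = a^4 + 8*a^3 + 13*a^2 + 7*a + 4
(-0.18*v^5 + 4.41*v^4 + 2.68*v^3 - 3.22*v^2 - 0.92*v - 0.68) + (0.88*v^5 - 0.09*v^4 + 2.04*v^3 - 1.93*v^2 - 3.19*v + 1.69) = 0.7*v^5 + 4.32*v^4 + 4.72*v^3 - 5.15*v^2 - 4.11*v + 1.01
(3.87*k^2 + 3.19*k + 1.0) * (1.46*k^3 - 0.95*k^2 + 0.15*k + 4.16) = 5.6502*k^5 + 0.9809*k^4 - 0.99*k^3 + 15.6277*k^2 + 13.4204*k + 4.16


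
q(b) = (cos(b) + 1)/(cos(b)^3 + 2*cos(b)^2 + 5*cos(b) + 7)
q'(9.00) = -0.11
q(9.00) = 0.03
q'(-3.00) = 0.05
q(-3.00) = 0.00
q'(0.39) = 0.01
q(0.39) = 0.14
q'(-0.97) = -0.02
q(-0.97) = 0.15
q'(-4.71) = -0.04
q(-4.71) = 0.14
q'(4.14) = 0.11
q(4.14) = 0.10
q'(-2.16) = 0.12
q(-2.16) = 0.10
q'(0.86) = 0.02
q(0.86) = 0.15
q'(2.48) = -0.13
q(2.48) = 0.06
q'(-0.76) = -0.02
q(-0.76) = 0.14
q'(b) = (cos(b) + 1)*(3*sin(b)*cos(b)^2 + 4*sin(b)*cos(b) + 5*sin(b))/(cos(b)^3 + 2*cos(b)^2 + 5*cos(b) + 7)^2 - sin(b)/(cos(b)^3 + 2*cos(b)^2 + 5*cos(b) + 7) = (11*cos(b) + 5*cos(2*b) + cos(3*b) + 1)*sin(b)/(2*(cos(b)^3 + 2*cos(b)^2 + 5*cos(b) + 7)^2)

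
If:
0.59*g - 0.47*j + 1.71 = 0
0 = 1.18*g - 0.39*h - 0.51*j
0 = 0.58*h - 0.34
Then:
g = 3.86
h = 0.59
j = 8.49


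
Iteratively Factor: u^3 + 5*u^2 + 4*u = (u)*(u^2 + 5*u + 4) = u*(u + 4)*(u + 1)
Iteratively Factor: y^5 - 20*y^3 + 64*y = (y)*(y^4 - 20*y^2 + 64) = y*(y - 4)*(y^3 + 4*y^2 - 4*y - 16) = y*(y - 4)*(y + 2)*(y^2 + 2*y - 8) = y*(y - 4)*(y + 2)*(y + 4)*(y - 2)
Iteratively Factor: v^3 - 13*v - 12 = (v - 4)*(v^2 + 4*v + 3) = (v - 4)*(v + 3)*(v + 1)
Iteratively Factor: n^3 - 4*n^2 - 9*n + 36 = (n - 3)*(n^2 - n - 12) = (n - 4)*(n - 3)*(n + 3)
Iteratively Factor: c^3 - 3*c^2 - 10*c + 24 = (c - 4)*(c^2 + c - 6) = (c - 4)*(c - 2)*(c + 3)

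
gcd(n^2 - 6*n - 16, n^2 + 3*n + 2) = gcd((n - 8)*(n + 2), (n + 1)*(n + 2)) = n + 2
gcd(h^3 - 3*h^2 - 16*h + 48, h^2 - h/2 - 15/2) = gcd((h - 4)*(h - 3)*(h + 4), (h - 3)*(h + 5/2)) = h - 3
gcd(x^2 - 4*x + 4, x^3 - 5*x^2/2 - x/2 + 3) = x - 2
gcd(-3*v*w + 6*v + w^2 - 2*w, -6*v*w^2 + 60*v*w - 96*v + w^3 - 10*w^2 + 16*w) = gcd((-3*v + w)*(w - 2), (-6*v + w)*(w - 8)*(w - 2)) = w - 2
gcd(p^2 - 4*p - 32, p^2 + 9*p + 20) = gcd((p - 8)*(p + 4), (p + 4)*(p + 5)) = p + 4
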